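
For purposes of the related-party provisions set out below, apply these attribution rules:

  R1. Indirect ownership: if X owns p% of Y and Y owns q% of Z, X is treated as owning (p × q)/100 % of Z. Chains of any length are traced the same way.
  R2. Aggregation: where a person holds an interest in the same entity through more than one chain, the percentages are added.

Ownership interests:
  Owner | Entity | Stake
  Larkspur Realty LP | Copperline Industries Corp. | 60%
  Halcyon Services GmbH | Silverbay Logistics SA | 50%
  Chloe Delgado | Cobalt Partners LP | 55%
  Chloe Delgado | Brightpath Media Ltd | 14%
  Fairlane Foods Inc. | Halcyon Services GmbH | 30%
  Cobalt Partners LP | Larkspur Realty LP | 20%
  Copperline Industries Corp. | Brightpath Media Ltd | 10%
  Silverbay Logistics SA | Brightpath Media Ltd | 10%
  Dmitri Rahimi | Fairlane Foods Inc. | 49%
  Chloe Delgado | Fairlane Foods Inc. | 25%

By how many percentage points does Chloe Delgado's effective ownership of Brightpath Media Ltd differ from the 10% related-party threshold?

5.035

Chain via Fairlane Foods Inc. → Halcyon Services GmbH → Silverbay Logistics SA (R1): 25% × 30% × 50% × 10% = 0.375% of Brightpath Media Ltd.
Chain via Cobalt Partners LP → Larkspur Realty LP → Copperline Industries Corp. (R1): 55% × 20% × 60% × 10% = 0.66% of Brightpath Media Ltd.
Direct interest in Brightpath Media Ltd: 14%.
Aggregating (R2): 0.375% + 0.66% + 14% = 15.035%.
15.035% exceeds the 10% threshold by 5.035 percentage points.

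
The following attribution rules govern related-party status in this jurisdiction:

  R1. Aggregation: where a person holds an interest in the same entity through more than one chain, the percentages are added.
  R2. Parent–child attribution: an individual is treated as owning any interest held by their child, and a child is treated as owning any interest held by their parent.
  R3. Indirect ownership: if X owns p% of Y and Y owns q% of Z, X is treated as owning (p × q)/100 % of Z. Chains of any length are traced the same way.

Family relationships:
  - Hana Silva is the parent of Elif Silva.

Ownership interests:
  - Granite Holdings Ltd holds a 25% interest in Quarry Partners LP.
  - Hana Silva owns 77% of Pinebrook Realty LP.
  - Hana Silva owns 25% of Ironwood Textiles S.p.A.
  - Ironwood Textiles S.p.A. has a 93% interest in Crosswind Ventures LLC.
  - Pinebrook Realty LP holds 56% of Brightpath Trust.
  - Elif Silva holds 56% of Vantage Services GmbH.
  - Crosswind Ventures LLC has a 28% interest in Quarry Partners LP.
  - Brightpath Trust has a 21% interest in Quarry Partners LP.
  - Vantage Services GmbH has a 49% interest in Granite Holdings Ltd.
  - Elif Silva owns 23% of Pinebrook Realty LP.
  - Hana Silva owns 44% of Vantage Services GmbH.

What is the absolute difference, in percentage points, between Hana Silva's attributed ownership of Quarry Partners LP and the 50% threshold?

19.48

By parent–child attribution (R2), Hana Silva is treated as also owning Elif Silva's interest in Vantage Services GmbH, giving 44% + 56% = 100%.
By parent–child attribution (R2), Hana Silva is treated as also owning Elif Silva's interest in Pinebrook Realty LP, giving 77% + 23% = 100%.
Chain via Ironwood Textiles S.p.A. → Crosswind Ventures LLC (R3): 25% × 93% × 28% = 6.51% of Quarry Partners LP.
Chain via Vantage Services GmbH → Granite Holdings Ltd (R3): 100% × 49% × 25% = 12.25% of Quarry Partners LP.
Chain via Pinebrook Realty LP → Brightpath Trust (R3): 100% × 56% × 21% = 11.76% of Quarry Partners LP.
Aggregating (R1): 6.51% + 12.25% + 11.76% = 30.52%.
30.52% falls short of the 50% threshold by 19.48 percentage points.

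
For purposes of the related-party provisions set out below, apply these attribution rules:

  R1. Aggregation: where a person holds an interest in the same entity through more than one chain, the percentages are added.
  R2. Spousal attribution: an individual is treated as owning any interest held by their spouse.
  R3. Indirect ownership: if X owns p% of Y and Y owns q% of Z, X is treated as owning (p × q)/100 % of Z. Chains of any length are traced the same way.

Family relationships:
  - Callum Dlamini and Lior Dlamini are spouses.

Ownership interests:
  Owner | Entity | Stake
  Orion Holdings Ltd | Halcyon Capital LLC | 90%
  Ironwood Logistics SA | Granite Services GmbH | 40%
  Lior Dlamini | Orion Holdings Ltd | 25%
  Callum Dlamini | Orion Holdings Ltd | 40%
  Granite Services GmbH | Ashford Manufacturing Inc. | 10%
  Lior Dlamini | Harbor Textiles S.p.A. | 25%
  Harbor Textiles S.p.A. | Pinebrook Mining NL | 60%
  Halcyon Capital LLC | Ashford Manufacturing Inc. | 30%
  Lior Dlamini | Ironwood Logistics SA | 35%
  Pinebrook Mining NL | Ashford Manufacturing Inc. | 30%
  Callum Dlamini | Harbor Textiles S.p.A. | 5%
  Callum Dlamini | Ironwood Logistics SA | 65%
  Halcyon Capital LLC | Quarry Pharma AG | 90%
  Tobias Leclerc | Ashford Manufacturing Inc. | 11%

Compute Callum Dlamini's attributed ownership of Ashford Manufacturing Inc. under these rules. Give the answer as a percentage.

26.95%

By spousal attribution (R2), Callum Dlamini is treated as also owning Lior Dlamini's interest in Ironwood Logistics SA, giving 65% + 35% = 100%.
By spousal attribution (R2), Callum Dlamini is treated as also owning Lior Dlamini's interest in Harbor Textiles S.p.A, giving 5% + 25% = 30%.
By spousal attribution (R2), Callum Dlamini is treated as also owning Lior Dlamini's interest in Orion Holdings Ltd, giving 40% + 25% = 65%.
Chain via Ironwood Logistics SA → Granite Services GmbH (R3): 100% × 40% × 10% = 4% of Ashford Manufacturing Inc.
Chain via Harbor Textiles S.p.A. → Pinebrook Mining NL (R3): 30% × 60% × 30% = 5.4% of Ashford Manufacturing Inc.
Chain via Orion Holdings Ltd → Halcyon Capital LLC (R3): 65% × 90% × 30% = 17.55% of Ashford Manufacturing Inc.
Aggregating (R1): 4% + 5.4% + 17.55% = 26.95%.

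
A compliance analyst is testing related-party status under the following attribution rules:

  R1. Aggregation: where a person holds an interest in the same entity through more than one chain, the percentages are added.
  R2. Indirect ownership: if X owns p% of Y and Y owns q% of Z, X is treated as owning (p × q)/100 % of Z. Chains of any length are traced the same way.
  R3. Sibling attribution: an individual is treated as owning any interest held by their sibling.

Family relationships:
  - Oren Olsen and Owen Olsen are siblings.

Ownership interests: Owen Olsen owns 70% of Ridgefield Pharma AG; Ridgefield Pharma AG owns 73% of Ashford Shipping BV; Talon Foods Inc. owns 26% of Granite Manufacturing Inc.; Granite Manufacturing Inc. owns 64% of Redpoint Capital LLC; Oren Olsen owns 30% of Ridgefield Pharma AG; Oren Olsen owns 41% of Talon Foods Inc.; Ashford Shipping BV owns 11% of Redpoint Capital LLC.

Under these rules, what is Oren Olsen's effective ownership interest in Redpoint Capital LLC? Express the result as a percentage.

14.8524%

By sibling attribution (R3), Oren Olsen is treated as also owning Owen Olsen's interest in Ridgefield Pharma AG, giving 30% + 70% = 100%.
Chain via Talon Foods Inc. → Granite Manufacturing Inc. (R2): 41% × 26% × 64% = 6.8224% of Redpoint Capital LLC.
Chain via Ridgefield Pharma AG → Ashford Shipping BV (R2): 100% × 73% × 11% = 8.03% of Redpoint Capital LLC.
Aggregating (R1): 6.8224% + 8.03% = 14.8524%.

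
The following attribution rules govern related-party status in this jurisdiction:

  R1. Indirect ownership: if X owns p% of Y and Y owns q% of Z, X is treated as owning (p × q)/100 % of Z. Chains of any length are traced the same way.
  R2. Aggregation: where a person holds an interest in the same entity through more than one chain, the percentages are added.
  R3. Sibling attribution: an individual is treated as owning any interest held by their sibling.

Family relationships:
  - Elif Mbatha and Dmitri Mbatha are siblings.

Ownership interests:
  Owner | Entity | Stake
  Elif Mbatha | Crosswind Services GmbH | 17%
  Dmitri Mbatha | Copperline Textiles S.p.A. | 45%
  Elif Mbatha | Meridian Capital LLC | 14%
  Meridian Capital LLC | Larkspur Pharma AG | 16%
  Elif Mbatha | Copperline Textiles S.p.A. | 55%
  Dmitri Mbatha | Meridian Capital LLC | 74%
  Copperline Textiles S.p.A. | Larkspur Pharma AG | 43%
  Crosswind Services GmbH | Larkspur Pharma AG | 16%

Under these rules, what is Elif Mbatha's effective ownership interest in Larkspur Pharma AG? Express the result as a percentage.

59.8%

By sibling attribution (R3), Elif Mbatha is treated as also owning Dmitri Mbatha's interest in Copperline Textiles S.p.A, giving 55% + 45% = 100%.
By sibling attribution (R3), Elif Mbatha is treated as also owning Dmitri Mbatha's interest in Meridian Capital LLC, giving 14% + 74% = 88%.
Chain via Copperline Textiles S.p.A. (R1): 100% × 43% = 43% of Larkspur Pharma AG.
Chain via Crosswind Services GmbH (R1): 17% × 16% = 2.72% of Larkspur Pharma AG.
Chain via Meridian Capital LLC (R1): 88% × 16% = 14.08% of Larkspur Pharma AG.
Aggregating (R2): 43% + 2.72% + 14.08% = 59.8%.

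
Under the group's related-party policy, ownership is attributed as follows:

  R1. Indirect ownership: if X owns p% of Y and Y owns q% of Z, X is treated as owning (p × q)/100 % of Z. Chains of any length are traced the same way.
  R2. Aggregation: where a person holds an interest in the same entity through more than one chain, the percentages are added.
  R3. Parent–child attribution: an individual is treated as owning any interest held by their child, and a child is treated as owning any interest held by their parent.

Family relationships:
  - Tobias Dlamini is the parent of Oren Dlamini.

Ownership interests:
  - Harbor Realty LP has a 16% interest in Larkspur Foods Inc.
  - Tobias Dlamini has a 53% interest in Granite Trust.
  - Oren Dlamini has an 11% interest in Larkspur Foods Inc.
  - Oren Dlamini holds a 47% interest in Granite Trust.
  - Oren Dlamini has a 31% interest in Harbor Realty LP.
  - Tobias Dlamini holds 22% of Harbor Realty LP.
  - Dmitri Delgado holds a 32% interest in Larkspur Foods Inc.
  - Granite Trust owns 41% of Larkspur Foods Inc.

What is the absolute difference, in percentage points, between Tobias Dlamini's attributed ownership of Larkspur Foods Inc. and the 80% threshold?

By parent–child attribution (R3), Tobias Dlamini is treated as also owning Oren Dlamini's interest in Granite Trust, giving 53% + 47% = 100%.
By parent–child attribution (R3), Tobias Dlamini is treated as also owning Oren Dlamini's interest in Harbor Realty LP, giving 22% + 31% = 53%.
By parent–child attribution (R3), Tobias Dlamini is treated as owning Oren Dlamini's 11% interest in Larkspur Foods Inc.
Chain via Granite Trust (R1): 100% × 41% = 41% of Larkspur Foods Inc.
Chain via Harbor Realty LP (R1): 53% × 16% = 8.48% of Larkspur Foods Inc.
Direct interest in Larkspur Foods Inc: 11%.
Aggregating (R2): 41% + 8.48% + 11% = 60.48%.
60.48% falls short of the 80% threshold by 19.52 percentage points.

19.52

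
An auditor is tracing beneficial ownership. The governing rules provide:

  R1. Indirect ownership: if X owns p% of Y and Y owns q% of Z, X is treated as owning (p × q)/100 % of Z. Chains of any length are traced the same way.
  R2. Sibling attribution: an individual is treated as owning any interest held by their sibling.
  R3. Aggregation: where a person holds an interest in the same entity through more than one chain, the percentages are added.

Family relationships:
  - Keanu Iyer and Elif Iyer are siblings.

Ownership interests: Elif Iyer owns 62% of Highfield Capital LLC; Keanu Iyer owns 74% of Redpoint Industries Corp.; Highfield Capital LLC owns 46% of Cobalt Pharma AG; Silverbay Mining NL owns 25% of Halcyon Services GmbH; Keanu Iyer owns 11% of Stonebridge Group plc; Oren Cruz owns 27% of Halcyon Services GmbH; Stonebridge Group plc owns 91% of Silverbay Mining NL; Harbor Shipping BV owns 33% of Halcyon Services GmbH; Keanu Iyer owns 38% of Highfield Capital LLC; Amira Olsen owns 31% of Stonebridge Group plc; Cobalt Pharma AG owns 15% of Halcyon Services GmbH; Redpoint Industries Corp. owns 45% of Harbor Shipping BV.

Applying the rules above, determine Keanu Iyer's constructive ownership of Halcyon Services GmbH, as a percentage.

By sibling attribution (R2), Keanu Iyer is treated as also owning Elif Iyer's interest in Highfield Capital LLC, giving 38% + 62% = 100%.
Chain via Highfield Capital LLC → Cobalt Pharma AG (R1): 100% × 46% × 15% = 6.9% of Halcyon Services GmbH.
Chain via Stonebridge Group plc → Silverbay Mining NL (R1): 11% × 91% × 25% = 2.5025% of Halcyon Services GmbH.
Chain via Redpoint Industries Corp. → Harbor Shipping BV (R1): 74% × 45% × 33% = 10.989% of Halcyon Services GmbH.
Aggregating (R3): 6.9% + 2.5025% + 10.989% = 20.3915%.

20.3915%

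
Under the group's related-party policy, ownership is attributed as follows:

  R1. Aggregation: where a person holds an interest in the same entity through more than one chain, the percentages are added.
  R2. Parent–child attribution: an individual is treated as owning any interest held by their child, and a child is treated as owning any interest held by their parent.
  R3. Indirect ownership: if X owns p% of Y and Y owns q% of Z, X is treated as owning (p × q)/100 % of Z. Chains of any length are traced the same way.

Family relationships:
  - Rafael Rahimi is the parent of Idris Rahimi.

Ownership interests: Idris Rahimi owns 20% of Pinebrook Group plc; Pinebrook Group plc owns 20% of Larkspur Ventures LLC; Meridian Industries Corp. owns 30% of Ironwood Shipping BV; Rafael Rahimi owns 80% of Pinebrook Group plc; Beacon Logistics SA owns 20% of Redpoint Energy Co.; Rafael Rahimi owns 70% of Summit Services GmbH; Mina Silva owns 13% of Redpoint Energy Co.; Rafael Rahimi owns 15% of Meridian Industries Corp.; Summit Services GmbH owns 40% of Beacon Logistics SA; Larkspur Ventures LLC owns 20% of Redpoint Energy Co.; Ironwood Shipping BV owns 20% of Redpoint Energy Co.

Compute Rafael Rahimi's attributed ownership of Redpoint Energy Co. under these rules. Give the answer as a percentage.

By parent–child attribution (R2), Rafael Rahimi is treated as also owning Idris Rahimi's interest in Pinebrook Group plc, giving 80% + 20% = 100%.
Chain via Pinebrook Group plc → Larkspur Ventures LLC (R3): 100% × 20% × 20% = 4% of Redpoint Energy Co.
Chain via Summit Services GmbH → Beacon Logistics SA (R3): 70% × 40% × 20% = 5.6% of Redpoint Energy Co.
Chain via Meridian Industries Corp. → Ironwood Shipping BV (R3): 15% × 30% × 20% = 0.9% of Redpoint Energy Co.
Aggregating (R1): 4% + 5.6% + 0.9% = 10.5%.

10.5%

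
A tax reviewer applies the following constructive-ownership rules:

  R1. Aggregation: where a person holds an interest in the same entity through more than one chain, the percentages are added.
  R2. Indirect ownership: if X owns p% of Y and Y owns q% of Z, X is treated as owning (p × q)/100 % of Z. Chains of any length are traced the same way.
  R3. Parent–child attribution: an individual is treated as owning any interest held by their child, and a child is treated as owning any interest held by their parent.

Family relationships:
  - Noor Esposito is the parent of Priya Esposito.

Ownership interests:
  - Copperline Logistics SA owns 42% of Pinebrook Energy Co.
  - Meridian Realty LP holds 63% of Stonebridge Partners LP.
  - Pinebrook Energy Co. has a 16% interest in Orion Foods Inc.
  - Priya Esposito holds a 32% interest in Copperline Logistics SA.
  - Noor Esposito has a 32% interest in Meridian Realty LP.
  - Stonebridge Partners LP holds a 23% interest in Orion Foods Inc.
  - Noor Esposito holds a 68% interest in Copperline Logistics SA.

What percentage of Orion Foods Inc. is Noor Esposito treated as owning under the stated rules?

11.3568%

By parent–child attribution (R3), Noor Esposito is treated as also owning Priya Esposito's interest in Copperline Logistics SA, giving 68% + 32% = 100%.
Chain via Meridian Realty LP → Stonebridge Partners LP (R2): 32% × 63% × 23% = 4.6368% of Orion Foods Inc.
Chain via Copperline Logistics SA → Pinebrook Energy Co. (R2): 100% × 42% × 16% = 6.72% of Orion Foods Inc.
Aggregating (R1): 4.6368% + 6.72% = 11.3568%.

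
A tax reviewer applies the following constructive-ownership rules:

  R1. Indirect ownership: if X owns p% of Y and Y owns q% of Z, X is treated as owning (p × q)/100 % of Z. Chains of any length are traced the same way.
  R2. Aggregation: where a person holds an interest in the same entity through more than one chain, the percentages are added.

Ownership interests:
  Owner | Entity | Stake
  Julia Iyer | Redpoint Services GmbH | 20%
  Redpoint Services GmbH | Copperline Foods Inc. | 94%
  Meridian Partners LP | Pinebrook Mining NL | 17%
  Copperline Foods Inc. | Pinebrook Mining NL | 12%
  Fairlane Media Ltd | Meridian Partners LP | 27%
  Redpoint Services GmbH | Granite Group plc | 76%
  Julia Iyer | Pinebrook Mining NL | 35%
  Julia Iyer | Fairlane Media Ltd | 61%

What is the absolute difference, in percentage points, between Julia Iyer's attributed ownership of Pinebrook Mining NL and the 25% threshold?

15.0559

Chain via Fairlane Media Ltd → Meridian Partners LP (R1): 61% × 27% × 17% = 2.7999% of Pinebrook Mining NL.
Chain via Redpoint Services GmbH → Copperline Foods Inc. (R1): 20% × 94% × 12% = 2.256% of Pinebrook Mining NL.
Direct interest in Pinebrook Mining NL: 35%.
Aggregating (R2): 2.7999% + 2.256% + 35% = 40.0559%.
40.0559% exceeds the 25% threshold by 15.0559 percentage points.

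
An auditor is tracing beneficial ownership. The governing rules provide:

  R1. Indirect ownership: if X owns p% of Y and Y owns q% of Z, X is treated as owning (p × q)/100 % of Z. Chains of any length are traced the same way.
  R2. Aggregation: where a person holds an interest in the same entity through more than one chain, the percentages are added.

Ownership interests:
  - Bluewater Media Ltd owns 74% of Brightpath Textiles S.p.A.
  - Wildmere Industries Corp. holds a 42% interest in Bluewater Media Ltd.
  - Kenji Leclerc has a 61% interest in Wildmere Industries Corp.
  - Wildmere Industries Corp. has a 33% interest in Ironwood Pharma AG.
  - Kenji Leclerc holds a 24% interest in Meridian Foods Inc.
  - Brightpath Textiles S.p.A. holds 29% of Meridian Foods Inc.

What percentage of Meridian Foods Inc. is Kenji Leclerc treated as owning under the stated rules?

29.498052%

Chain via Wildmere Industries Corp. → Bluewater Media Ltd → Brightpath Textiles S.p.A. (R1): 61% × 42% × 74% × 29% = 5.498052% of Meridian Foods Inc.
Direct interest in Meridian Foods Inc: 24%.
Aggregating (R2): 5.498052% + 24% = 29.498052%.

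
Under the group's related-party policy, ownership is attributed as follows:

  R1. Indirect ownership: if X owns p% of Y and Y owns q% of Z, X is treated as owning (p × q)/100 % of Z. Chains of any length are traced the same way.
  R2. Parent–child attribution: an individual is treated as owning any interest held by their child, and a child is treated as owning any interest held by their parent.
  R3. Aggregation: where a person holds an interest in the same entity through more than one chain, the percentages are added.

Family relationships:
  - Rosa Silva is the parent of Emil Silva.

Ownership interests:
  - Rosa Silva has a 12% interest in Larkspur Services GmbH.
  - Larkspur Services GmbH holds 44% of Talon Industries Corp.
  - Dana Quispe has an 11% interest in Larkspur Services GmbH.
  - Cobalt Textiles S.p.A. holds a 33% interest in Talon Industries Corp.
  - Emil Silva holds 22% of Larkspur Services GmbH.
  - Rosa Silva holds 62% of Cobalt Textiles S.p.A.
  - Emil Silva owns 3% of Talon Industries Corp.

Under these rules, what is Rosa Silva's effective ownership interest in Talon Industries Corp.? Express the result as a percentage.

38.42%

By parent–child attribution (R2), Rosa Silva is treated as also owning Emil Silva's interest in Larkspur Services GmbH, giving 12% + 22% = 34%.
By parent–child attribution (R2), Rosa Silva is treated as owning Emil Silva's 3% interest in Talon Industries Corp.
Chain via Larkspur Services GmbH (R1): 34% × 44% = 14.96% of Talon Industries Corp.
Chain via Cobalt Textiles S.p.A. (R1): 62% × 33% = 20.46% of Talon Industries Corp.
Direct interest in Talon Industries Corp: 3%.
Aggregating (R3): 14.96% + 20.46% + 3% = 38.42%.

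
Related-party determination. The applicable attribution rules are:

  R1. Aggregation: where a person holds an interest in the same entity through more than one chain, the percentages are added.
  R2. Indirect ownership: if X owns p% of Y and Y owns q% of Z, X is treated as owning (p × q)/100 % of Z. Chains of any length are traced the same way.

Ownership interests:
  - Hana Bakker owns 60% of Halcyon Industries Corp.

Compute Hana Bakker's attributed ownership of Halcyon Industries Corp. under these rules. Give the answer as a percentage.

60%

Direct interest in Halcyon Industries Corp: 60%.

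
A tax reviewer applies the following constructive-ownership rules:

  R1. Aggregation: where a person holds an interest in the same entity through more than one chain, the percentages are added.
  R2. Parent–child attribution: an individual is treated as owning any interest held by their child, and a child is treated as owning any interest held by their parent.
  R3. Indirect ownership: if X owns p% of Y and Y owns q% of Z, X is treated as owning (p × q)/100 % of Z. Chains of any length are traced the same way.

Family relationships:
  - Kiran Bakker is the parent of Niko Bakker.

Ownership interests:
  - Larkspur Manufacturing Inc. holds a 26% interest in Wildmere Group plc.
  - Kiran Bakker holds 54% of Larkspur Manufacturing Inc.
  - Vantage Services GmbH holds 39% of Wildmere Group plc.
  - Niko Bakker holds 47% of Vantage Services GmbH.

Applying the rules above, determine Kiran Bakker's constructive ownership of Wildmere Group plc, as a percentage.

32.37%

By parent–child attribution (R2), Kiran Bakker is treated as owning Niko Bakker's 47% interest in Vantage Services GmbH.
Chain via Larkspur Manufacturing Inc. (R3): 54% × 26% = 14.04% of Wildmere Group plc.
Chain via Vantage Services GmbH (R3): 47% × 39% = 18.33% of Wildmere Group plc.
Aggregating (R1): 14.04% + 18.33% = 32.37%.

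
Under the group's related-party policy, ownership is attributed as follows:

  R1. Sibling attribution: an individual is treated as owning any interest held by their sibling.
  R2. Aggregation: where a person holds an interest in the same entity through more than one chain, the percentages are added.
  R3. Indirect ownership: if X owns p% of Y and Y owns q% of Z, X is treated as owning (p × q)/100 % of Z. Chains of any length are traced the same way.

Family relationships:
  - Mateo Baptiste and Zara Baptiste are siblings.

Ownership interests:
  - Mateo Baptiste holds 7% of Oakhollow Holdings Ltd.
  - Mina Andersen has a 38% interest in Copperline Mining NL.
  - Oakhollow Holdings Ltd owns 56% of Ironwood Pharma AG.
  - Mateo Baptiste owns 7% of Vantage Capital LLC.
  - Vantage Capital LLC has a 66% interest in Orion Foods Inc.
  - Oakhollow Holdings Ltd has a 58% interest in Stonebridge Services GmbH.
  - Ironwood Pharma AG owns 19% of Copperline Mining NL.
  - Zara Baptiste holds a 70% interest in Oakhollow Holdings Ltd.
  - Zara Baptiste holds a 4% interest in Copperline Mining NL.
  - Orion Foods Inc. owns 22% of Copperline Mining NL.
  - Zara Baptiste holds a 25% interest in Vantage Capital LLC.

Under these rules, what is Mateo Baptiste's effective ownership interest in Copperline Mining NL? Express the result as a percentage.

By sibling attribution (R1), Mateo Baptiste is treated as also owning Zara Baptiste's interest in Oakhollow Holdings Ltd, giving 7% + 70% = 77%.
By sibling attribution (R1), Mateo Baptiste is treated as also owning Zara Baptiste's interest in Vantage Capital LLC, giving 7% + 25% = 32%.
By sibling attribution (R1), Mateo Baptiste is treated as owning Zara Baptiste's 4% interest in Copperline Mining NL.
Chain via Oakhollow Holdings Ltd → Ironwood Pharma AG (R3): 77% × 56% × 19% = 8.1928% of Copperline Mining NL.
Chain via Vantage Capital LLC → Orion Foods Inc. (R3): 32% × 66% × 22% = 4.6464% of Copperline Mining NL.
Direct interest in Copperline Mining NL: 4%.
Aggregating (R2): 8.1928% + 4.6464% + 4% = 16.8392%.

16.8392%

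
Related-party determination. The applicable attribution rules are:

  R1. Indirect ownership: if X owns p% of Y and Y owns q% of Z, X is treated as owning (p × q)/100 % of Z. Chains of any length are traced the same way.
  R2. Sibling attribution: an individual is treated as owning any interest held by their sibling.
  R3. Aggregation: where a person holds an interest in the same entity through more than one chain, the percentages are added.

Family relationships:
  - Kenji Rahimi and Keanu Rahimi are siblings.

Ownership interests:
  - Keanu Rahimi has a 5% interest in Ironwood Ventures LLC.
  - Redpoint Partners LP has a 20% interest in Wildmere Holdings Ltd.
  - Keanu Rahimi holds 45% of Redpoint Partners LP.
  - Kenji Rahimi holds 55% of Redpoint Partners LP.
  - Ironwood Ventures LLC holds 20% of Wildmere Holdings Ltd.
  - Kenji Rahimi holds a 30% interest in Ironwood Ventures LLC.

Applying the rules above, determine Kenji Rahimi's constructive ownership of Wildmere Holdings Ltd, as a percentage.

27%

By sibling attribution (R2), Kenji Rahimi is treated as also owning Keanu Rahimi's interest in Ironwood Ventures LLC, giving 30% + 5% = 35%.
By sibling attribution (R2), Kenji Rahimi is treated as also owning Keanu Rahimi's interest in Redpoint Partners LP, giving 55% + 45% = 100%.
Chain via Ironwood Ventures LLC (R1): 35% × 20% = 7% of Wildmere Holdings Ltd.
Chain via Redpoint Partners LP (R1): 100% × 20% = 20% of Wildmere Holdings Ltd.
Aggregating (R3): 7% + 20% = 27%.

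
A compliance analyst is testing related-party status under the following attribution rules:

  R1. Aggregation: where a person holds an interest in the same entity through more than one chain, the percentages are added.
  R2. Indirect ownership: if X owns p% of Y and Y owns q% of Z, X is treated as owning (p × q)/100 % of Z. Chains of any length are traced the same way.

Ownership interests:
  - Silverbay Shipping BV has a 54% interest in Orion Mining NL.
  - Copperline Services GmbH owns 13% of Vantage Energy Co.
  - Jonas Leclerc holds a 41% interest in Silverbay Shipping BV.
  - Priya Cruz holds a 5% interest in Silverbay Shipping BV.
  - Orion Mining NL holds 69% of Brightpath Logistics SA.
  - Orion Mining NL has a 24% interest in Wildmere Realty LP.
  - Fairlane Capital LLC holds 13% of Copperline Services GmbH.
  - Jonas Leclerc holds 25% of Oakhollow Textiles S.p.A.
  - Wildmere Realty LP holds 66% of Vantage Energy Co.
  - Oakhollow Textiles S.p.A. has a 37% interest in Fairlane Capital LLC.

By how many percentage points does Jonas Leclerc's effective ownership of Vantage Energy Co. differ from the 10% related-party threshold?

Chain via Oakhollow Textiles S.p.A. → Fairlane Capital LLC → Copperline Services GmbH (R2): 25% × 37% × 13% × 13% = 0.156325% of Vantage Energy Co.
Chain via Silverbay Shipping BV → Orion Mining NL → Wildmere Realty LP (R2): 41% × 54% × 24% × 66% = 3.506976% of Vantage Energy Co.
Aggregating (R1): 0.156325% + 3.506976% = 3.663301%.
3.663301% falls short of the 10% threshold by 6.336699 percentage points.

6.336699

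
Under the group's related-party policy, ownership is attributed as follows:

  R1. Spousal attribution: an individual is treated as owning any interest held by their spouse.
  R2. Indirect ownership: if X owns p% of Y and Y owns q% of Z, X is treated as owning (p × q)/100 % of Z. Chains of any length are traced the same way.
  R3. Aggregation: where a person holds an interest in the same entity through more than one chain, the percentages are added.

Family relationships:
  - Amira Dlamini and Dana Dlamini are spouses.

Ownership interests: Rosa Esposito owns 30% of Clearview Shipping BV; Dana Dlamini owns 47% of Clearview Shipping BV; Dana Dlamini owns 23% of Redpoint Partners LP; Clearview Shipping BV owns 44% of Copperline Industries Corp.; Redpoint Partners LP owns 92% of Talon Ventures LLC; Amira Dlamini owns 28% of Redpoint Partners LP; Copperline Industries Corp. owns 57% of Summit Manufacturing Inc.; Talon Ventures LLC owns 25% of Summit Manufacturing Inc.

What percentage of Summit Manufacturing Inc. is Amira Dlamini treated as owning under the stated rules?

By spousal attribution (R1), Amira Dlamini is treated as also owning Dana Dlamini's interest in Redpoint Partners LP, giving 28% + 23% = 51%.
By spousal attribution (R1), Amira Dlamini is treated as owning Dana Dlamini's 47% interest in Clearview Shipping BV.
Chain via Redpoint Partners LP → Talon Ventures LLC (R2): 51% × 92% × 25% = 11.73% of Summit Manufacturing Inc.
Chain via Clearview Shipping BV → Copperline Industries Corp. (R2): 47% × 44% × 57% = 11.7876% of Summit Manufacturing Inc.
Aggregating (R3): 11.73% + 11.7876% = 23.5176%.

23.5176%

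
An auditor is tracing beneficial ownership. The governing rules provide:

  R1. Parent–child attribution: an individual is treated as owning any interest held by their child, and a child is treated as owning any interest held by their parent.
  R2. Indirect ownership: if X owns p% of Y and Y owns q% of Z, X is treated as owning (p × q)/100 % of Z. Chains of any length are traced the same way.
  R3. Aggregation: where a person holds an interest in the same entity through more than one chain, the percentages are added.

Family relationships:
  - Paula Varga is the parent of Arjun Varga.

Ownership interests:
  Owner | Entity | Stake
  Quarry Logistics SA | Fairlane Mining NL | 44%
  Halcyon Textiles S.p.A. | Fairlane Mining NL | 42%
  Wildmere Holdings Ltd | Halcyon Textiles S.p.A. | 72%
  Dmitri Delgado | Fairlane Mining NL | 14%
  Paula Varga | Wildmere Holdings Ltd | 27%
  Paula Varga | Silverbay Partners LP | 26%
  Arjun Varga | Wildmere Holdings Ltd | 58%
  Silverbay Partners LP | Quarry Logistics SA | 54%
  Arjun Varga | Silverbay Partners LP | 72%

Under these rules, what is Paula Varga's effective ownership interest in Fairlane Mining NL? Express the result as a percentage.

48.9888%

By parent–child attribution (R1), Paula Varga is treated as also owning Arjun Varga's interest in Wildmere Holdings Ltd, giving 27% + 58% = 85%.
By parent–child attribution (R1), Paula Varga is treated as also owning Arjun Varga's interest in Silverbay Partners LP, giving 26% + 72% = 98%.
Chain via Wildmere Holdings Ltd → Halcyon Textiles S.p.A. (R2): 85% × 72% × 42% = 25.704% of Fairlane Mining NL.
Chain via Silverbay Partners LP → Quarry Logistics SA (R2): 98% × 54% × 44% = 23.2848% of Fairlane Mining NL.
Aggregating (R3): 25.704% + 23.2848% = 48.9888%.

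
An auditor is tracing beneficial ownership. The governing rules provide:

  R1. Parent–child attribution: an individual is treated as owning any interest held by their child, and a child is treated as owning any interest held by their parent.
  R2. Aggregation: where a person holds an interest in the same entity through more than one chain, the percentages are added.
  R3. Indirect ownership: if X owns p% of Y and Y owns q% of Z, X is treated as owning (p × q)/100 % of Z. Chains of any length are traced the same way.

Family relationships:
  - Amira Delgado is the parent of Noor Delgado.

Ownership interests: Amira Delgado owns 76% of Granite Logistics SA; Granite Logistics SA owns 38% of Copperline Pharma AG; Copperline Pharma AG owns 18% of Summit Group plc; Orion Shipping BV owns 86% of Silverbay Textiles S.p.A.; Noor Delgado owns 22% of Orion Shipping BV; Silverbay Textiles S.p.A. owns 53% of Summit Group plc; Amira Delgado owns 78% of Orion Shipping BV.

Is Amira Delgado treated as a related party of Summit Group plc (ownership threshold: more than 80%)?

By parent–child attribution (R1), Amira Delgado is treated as also owning Noor Delgado's interest in Orion Shipping BV, giving 78% + 22% = 100%.
Chain via Orion Shipping BV → Silverbay Textiles S.p.A. (R3): 100% × 86% × 53% = 45.58% of Summit Group plc.
Chain via Granite Logistics SA → Copperline Pharma AG (R3): 76% × 38% × 18% = 5.1984% of Summit Group plc.
Aggregating (R2): 45.58% + 5.1984% = 50.7784%.
50.7784% does not exceed the 80% threshold, so Amira is not a related party to Summit Group plc.

No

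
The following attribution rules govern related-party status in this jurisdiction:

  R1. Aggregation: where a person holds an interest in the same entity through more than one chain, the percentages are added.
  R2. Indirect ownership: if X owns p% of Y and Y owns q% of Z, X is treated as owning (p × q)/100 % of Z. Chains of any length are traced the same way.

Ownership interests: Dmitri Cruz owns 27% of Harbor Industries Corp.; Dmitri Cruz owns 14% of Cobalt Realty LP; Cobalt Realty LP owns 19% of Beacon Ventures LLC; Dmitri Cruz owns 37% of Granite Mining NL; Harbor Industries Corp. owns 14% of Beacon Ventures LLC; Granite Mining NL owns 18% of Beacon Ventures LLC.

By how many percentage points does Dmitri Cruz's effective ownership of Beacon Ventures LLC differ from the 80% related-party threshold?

66.9

Chain via Granite Mining NL (R2): 37% × 18% = 6.66% of Beacon Ventures LLC.
Chain via Harbor Industries Corp. (R2): 27% × 14% = 3.78% of Beacon Ventures LLC.
Chain via Cobalt Realty LP (R2): 14% × 19% = 2.66% of Beacon Ventures LLC.
Aggregating (R1): 6.66% + 3.78% + 2.66% = 13.1%.
13.1% falls short of the 80% threshold by 66.9 percentage points.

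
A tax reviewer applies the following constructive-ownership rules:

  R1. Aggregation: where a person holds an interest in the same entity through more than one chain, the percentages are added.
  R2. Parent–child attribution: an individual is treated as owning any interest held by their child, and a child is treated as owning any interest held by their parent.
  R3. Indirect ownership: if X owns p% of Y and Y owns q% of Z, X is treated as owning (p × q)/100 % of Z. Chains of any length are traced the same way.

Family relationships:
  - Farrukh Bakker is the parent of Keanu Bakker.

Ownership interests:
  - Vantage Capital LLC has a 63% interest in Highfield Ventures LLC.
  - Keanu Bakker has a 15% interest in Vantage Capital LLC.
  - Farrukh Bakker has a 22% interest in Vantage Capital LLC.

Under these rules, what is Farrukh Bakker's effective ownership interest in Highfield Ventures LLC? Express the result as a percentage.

By parent–child attribution (R2), Farrukh Bakker is treated as also owning Keanu Bakker's interest in Vantage Capital LLC, giving 22% + 15% = 37%.
Chain via Vantage Capital LLC (R3): 37% × 63% = 23.31% of Highfield Ventures LLC.

23.31%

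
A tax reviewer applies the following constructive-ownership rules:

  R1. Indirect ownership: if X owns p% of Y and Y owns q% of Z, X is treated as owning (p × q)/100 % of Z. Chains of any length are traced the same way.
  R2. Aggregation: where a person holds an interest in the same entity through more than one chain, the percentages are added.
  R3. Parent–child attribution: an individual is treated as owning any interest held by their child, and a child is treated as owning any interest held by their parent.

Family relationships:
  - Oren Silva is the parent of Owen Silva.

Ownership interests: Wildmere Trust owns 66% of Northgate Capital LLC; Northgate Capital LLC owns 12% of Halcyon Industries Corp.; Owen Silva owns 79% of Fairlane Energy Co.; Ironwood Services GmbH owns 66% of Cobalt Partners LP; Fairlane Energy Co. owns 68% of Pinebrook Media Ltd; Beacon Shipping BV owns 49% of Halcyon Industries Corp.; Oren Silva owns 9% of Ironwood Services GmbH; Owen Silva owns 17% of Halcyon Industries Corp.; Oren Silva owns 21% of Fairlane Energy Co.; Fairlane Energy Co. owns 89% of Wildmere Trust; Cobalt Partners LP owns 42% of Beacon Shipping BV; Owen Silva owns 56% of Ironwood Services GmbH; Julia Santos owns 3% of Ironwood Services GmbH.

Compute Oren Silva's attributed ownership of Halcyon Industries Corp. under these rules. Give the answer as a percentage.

By parent–child attribution (R3), Oren Silva is treated as also owning Owen Silva's interest in Fairlane Energy Co, giving 21% + 79% = 100%.
By parent–child attribution (R3), Oren Silva is treated as also owning Owen Silva's interest in Ironwood Services GmbH, giving 9% + 56% = 65%.
By parent–child attribution (R3), Oren Silva is treated as owning Owen Silva's 17% interest in Halcyon Industries Corp.
Chain via Fairlane Energy Co. → Wildmere Trust → Northgate Capital LLC (R1): 100% × 89% × 66% × 12% = 7.0488% of Halcyon Industries Corp.
Chain via Ironwood Services GmbH → Cobalt Partners LP → Beacon Shipping BV (R1): 65% × 66% × 42% × 49% = 8.82882% of Halcyon Industries Corp.
Direct interest in Halcyon Industries Corp: 17%.
Aggregating (R2): 7.0488% + 8.82882% + 17% = 32.87762%.

32.87762%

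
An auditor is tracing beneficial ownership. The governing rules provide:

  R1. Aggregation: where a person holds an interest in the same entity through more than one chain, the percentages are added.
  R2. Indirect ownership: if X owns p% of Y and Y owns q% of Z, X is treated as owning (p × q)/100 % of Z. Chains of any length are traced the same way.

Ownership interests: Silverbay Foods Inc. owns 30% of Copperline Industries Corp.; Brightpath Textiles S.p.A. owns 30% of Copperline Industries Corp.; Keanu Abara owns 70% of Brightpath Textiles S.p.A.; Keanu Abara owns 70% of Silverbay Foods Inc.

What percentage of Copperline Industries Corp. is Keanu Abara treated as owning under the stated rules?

42%

Chain via Silverbay Foods Inc. (R2): 70% × 30% = 21% of Copperline Industries Corp.
Chain via Brightpath Textiles S.p.A. (R2): 70% × 30% = 21% of Copperline Industries Corp.
Aggregating (R1): 21% + 21% = 42%.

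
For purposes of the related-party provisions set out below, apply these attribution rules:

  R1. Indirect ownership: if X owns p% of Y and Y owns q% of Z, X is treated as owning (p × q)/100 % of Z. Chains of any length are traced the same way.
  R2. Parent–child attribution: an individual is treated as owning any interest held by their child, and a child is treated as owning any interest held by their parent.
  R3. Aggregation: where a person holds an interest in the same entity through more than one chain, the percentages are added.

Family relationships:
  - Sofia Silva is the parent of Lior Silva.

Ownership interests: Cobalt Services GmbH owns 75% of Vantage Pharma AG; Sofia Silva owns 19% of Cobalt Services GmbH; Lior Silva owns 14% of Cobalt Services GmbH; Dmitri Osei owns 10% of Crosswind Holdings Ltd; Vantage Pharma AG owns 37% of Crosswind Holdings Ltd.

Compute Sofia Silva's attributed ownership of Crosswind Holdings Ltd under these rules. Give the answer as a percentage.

By parent–child attribution (R2), Sofia Silva is treated as also owning Lior Silva's interest in Cobalt Services GmbH, giving 19% + 14% = 33%.
Chain via Cobalt Services GmbH → Vantage Pharma AG (R1): 33% × 75% × 37% = 9.1575% of Crosswind Holdings Ltd.

9.1575%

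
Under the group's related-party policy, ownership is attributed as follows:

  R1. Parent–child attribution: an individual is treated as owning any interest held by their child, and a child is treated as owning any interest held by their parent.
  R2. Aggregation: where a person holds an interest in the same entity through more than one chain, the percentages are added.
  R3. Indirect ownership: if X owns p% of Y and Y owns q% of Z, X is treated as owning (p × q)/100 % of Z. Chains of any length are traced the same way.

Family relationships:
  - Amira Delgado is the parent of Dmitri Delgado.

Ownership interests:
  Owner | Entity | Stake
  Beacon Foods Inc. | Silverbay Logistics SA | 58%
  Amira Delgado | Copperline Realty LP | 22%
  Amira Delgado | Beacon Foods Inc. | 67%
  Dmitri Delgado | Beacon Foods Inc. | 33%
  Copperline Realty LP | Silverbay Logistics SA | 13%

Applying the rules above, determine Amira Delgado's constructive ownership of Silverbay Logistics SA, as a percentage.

60.86%

By parent–child attribution (R1), Amira Delgado is treated as also owning Dmitri Delgado's interest in Beacon Foods Inc, giving 67% + 33% = 100%.
Chain via Copperline Realty LP (R3): 22% × 13% = 2.86% of Silverbay Logistics SA.
Chain via Beacon Foods Inc. (R3): 100% × 58% = 58% of Silverbay Logistics SA.
Aggregating (R2): 2.86% + 58% = 60.86%.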